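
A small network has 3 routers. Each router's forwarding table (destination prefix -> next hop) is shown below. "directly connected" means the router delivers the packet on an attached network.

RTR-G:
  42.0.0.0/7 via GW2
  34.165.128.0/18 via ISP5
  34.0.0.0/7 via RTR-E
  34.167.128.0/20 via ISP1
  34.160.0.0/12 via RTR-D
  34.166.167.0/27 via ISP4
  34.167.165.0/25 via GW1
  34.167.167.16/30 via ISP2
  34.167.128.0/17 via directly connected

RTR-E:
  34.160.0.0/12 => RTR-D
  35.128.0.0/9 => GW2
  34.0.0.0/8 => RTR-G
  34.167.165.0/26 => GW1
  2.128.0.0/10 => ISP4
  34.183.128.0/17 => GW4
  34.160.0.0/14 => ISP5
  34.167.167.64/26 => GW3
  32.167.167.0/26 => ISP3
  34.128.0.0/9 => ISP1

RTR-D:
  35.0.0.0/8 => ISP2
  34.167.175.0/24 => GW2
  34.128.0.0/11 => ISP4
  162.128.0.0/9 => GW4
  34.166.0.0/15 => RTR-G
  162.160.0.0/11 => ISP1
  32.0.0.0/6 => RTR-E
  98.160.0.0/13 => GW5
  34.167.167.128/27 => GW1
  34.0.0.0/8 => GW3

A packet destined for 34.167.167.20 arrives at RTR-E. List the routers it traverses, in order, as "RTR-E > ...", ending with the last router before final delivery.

At RTR-E: longest match for 34.167.167.20 is 34.160.0.0/12 -> RTR-D
At RTR-D: longest match for 34.167.167.20 is 34.166.0.0/15 -> RTR-G
At RTR-G: longest match for 34.167.167.20 is 34.167.128.0/17 -> directly connected

RTR-E > RTR-D > RTR-G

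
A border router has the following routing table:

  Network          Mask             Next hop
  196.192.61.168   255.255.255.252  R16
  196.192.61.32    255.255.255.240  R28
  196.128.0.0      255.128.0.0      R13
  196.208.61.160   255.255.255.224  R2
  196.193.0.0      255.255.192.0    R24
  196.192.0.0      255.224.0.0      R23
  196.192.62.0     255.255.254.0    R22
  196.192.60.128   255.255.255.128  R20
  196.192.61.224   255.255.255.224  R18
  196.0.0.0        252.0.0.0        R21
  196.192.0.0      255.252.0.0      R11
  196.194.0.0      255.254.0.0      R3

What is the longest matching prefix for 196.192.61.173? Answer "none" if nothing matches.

196.192.0.0/14

Entries matching 196.192.61.173:
  196.0.0.0/6 (196.0.0.0 - 199.255.255.255)
  196.128.0.0/9 (196.128.0.0 - 196.255.255.255)
  196.192.0.0/11 (196.192.0.0 - 196.223.255.255)
  196.192.0.0/14 (196.192.0.0 - 196.195.255.255)
Most specific is 196.192.0.0/14.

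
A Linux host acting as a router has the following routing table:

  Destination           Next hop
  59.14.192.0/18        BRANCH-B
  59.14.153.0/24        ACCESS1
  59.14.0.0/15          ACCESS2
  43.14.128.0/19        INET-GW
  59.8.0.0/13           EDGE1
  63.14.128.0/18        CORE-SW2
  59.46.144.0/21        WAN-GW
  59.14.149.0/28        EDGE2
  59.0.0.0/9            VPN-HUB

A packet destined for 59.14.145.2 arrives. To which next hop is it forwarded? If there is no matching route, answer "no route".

Routes whose prefix contains 59.14.145.2:
  59.0.0.0/9 (59.0.0.0 - 59.127.255.255) -> VPN-HUB
  59.8.0.0/13 (59.8.0.0 - 59.15.255.255) -> EDGE1
  59.14.0.0/15 (59.14.0.0 - 59.15.255.255) -> ACCESS2
More-specific entries that do NOT match:
  59.14.149.0/28 (59.14.149.0 - 59.14.149.15) does not contain 59.14.145.2
  59.14.153.0/24 (59.14.153.0 - 59.14.153.255) does not contain 59.14.145.2
  59.46.144.0/21 (59.46.144.0 - 59.46.151.255) does not contain 59.14.145.2
  43.14.128.0/19 (43.14.128.0 - 43.14.159.255) does not contain 59.14.145.2
  59.14.192.0/18 (59.14.192.0 - 59.14.255.255) does not contain 59.14.145.2
  63.14.128.0/18 (63.14.128.0 - 63.14.191.255) does not contain 59.14.145.2
Longest matching prefix is /15 -> next hop ACCESS2.

ACCESS2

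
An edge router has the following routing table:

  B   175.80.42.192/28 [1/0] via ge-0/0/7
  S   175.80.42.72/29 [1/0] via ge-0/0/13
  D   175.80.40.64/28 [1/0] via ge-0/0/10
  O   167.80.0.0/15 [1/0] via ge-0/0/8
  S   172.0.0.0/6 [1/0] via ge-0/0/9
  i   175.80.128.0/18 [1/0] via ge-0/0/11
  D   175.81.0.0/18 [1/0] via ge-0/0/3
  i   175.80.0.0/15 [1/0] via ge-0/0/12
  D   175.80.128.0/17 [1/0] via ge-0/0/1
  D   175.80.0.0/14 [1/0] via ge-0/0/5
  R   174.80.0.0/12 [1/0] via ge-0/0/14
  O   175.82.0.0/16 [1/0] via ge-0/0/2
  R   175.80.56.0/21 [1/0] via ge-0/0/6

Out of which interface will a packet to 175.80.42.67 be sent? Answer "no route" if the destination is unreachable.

Routes whose prefix contains 175.80.42.67:
  172.0.0.0/6 (172.0.0.0 - 175.255.255.255) -> ge-0/0/9
  175.80.0.0/14 (175.80.0.0 - 175.83.255.255) -> ge-0/0/5
  175.80.0.0/15 (175.80.0.0 - 175.81.255.255) -> ge-0/0/12
More-specific entries that do NOT match:
  175.80.42.72/29 (175.80.42.72 - 175.80.42.79) does not contain 175.80.42.67
  175.80.42.192/28 (175.80.42.192 - 175.80.42.207) does not contain 175.80.42.67
  175.80.40.64/28 (175.80.40.64 - 175.80.40.79) does not contain 175.80.42.67
  175.80.56.0/21 (175.80.56.0 - 175.80.63.255) does not contain 175.80.42.67
  175.80.128.0/18 (175.80.128.0 - 175.80.191.255) does not contain 175.80.42.67
  175.81.0.0/18 (175.81.0.0 - 175.81.63.255) does not contain 175.80.42.67
  175.80.128.0/17 (175.80.128.0 - 175.80.255.255) does not contain 175.80.42.67
  175.82.0.0/16 (175.82.0.0 - 175.82.255.255) does not contain 175.80.42.67
Longest matching prefix is /15 -> interface ge-0/0/12.

ge-0/0/12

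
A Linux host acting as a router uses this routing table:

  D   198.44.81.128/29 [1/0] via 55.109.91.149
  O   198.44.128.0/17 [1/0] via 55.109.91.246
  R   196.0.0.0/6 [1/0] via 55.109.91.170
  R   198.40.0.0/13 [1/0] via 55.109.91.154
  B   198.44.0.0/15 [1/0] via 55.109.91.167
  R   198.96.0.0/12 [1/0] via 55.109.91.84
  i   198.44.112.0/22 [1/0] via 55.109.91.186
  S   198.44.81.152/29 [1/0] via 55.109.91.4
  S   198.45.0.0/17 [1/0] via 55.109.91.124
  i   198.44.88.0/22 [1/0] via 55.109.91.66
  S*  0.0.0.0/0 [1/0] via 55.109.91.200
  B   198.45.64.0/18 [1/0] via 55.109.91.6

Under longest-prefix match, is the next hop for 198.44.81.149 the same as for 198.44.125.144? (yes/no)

yes

198.44.81.149: longest match 198.44.0.0/15 -> 55.109.91.167
198.44.125.144: longest match 198.44.0.0/15 -> 55.109.91.167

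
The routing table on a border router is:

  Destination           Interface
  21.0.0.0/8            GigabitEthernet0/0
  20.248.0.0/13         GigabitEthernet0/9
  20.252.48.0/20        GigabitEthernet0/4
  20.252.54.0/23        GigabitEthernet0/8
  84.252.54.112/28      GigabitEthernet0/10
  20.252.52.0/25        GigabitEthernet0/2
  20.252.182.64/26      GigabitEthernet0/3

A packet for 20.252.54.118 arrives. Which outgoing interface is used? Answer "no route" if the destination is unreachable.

Routes whose prefix contains 20.252.54.118:
  20.248.0.0/13 (20.248.0.0 - 20.255.255.255) -> GigabitEthernet0/9
  20.252.48.0/20 (20.252.48.0 - 20.252.63.255) -> GigabitEthernet0/4
  20.252.54.0/23 (20.252.54.0 - 20.252.55.255) -> GigabitEthernet0/8
More-specific entries that do NOT match:
  84.252.54.112/28 (84.252.54.112 - 84.252.54.127) does not contain 20.252.54.118
  20.252.182.64/26 (20.252.182.64 - 20.252.182.127) does not contain 20.252.54.118
  20.252.52.0/25 (20.252.52.0 - 20.252.52.127) does not contain 20.252.54.118
Longest matching prefix is /23 -> interface GigabitEthernet0/8.

GigabitEthernet0/8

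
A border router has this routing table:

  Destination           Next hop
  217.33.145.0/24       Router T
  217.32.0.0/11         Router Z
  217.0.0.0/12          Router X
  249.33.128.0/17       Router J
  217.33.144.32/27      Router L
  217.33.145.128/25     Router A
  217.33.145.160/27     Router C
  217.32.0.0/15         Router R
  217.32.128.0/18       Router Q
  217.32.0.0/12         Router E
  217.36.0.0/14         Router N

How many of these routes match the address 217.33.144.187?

Prefixes containing 217.33.144.187:
  217.32.0.0/11 (217.32.0.0 - 217.63.255.255)
  217.32.0.0/12 (217.32.0.0 - 217.47.255.255)
  217.32.0.0/15 (217.32.0.0 - 217.33.255.255)
Total matching entries: 3.

3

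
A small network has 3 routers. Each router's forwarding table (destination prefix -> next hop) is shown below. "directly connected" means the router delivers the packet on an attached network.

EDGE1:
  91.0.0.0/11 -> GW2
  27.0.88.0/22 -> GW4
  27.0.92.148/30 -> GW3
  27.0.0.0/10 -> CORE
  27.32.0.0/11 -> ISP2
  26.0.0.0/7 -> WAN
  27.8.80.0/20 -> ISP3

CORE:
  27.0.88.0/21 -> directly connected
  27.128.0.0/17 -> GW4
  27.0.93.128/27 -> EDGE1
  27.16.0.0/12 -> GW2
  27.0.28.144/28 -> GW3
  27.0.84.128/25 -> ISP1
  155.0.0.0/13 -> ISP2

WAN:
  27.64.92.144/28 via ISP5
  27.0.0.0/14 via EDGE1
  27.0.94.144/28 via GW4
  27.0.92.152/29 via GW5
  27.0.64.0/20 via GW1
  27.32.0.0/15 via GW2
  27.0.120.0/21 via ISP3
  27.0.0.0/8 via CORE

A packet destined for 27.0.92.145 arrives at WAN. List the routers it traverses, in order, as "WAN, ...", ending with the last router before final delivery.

WAN, EDGE1, CORE

At WAN: longest match for 27.0.92.145 is 27.0.0.0/14 -> EDGE1
At EDGE1: longest match for 27.0.92.145 is 27.0.0.0/10 -> CORE
At CORE: longest match for 27.0.92.145 is 27.0.88.0/21 -> directly connected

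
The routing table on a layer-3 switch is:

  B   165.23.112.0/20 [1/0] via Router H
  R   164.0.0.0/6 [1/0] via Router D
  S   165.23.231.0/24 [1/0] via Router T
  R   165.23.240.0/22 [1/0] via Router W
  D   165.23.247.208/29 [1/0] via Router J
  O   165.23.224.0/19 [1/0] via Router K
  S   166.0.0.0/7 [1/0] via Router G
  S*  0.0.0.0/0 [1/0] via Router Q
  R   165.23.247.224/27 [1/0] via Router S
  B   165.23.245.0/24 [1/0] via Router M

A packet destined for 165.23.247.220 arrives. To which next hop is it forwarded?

Routes whose prefix contains 165.23.247.220:
  0.0.0.0/0 (default, matches everything) -> Router Q
  164.0.0.0/6 (164.0.0.0 - 167.255.255.255) -> Router D
  165.23.224.0/19 (165.23.224.0 - 165.23.255.255) -> Router K
More-specific entries that do NOT match:
  165.23.247.208/29 (165.23.247.208 - 165.23.247.215) does not contain 165.23.247.220
  165.23.247.224/27 (165.23.247.224 - 165.23.247.255) does not contain 165.23.247.220
  165.23.231.0/24 (165.23.231.0 - 165.23.231.255) does not contain 165.23.247.220
  165.23.245.0/24 (165.23.245.0 - 165.23.245.255) does not contain 165.23.247.220
  165.23.240.0/22 (165.23.240.0 - 165.23.243.255) does not contain 165.23.247.220
  165.23.112.0/20 (165.23.112.0 - 165.23.127.255) does not contain 165.23.247.220
Longest matching prefix is /19 -> next hop Router K.

Router K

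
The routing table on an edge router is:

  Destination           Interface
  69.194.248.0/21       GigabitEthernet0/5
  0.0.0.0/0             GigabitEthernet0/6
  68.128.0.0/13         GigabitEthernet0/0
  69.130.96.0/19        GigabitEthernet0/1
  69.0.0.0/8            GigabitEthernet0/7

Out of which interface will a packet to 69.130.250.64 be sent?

GigabitEthernet0/7

Routes whose prefix contains 69.130.250.64:
  0.0.0.0/0 (default, matches everything) -> GigabitEthernet0/6
  69.0.0.0/8 (69.0.0.0 - 69.255.255.255) -> GigabitEthernet0/7
More-specific entries that do NOT match:
  69.194.248.0/21 (69.194.248.0 - 69.194.255.255) does not contain 69.130.250.64
  69.130.96.0/19 (69.130.96.0 - 69.130.127.255) does not contain 69.130.250.64
  68.128.0.0/13 (68.128.0.0 - 68.135.255.255) does not contain 69.130.250.64
Longest matching prefix is /8 -> interface GigabitEthernet0/7.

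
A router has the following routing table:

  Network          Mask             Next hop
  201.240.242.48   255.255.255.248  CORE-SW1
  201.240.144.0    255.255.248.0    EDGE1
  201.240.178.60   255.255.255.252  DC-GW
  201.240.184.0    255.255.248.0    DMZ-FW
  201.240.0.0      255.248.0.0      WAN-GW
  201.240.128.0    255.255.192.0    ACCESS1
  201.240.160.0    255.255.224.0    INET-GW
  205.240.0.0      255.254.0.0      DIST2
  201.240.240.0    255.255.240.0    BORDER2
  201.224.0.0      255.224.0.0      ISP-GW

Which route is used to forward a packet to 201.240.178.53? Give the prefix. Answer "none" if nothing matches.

201.240.160.0/19

Entries matching 201.240.178.53:
  201.224.0.0/11 (201.224.0.0 - 201.255.255.255)
  201.240.0.0/13 (201.240.0.0 - 201.247.255.255)
  201.240.128.0/18 (201.240.128.0 - 201.240.191.255)
  201.240.160.0/19 (201.240.160.0 - 201.240.191.255)
Most specific is 201.240.160.0/19.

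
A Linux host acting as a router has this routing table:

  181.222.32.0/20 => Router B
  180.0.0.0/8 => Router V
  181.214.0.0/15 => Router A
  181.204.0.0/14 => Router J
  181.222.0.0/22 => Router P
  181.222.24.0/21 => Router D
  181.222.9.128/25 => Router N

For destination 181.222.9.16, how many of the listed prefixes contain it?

No listed prefix contains 181.222.9.16.
Total matching entries: 0.

0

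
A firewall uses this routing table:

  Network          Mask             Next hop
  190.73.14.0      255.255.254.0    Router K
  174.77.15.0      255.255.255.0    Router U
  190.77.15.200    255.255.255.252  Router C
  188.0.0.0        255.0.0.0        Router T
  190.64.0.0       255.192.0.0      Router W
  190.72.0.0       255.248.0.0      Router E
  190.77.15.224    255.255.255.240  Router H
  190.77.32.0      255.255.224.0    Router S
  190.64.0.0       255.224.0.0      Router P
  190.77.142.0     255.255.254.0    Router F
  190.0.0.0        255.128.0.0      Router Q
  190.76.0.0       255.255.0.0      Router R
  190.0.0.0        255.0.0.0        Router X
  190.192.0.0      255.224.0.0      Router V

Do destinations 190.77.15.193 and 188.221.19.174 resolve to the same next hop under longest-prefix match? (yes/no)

no

190.77.15.193: longest match 190.72.0.0/13 -> Router E
188.221.19.174: longest match 188.0.0.0/8 -> Router T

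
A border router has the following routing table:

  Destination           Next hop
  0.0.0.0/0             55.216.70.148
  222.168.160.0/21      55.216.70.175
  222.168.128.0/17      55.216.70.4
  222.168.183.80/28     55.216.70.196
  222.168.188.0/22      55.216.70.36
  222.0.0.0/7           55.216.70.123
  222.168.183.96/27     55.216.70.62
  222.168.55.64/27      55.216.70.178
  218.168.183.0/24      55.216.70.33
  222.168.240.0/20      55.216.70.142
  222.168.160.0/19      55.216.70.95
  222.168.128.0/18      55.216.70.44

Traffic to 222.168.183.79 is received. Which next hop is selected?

Routes whose prefix contains 222.168.183.79:
  0.0.0.0/0 (default, matches everything) -> 55.216.70.148
  222.0.0.0/7 (222.0.0.0 - 223.255.255.255) -> 55.216.70.123
  222.168.128.0/17 (222.168.128.0 - 222.168.255.255) -> 55.216.70.4
  222.168.128.0/18 (222.168.128.0 - 222.168.191.255) -> 55.216.70.44
  222.168.160.0/19 (222.168.160.0 - 222.168.191.255) -> 55.216.70.95
More-specific entries that do NOT match:
  222.168.183.80/28 (222.168.183.80 - 222.168.183.95) does not contain 222.168.183.79
  222.168.183.96/27 (222.168.183.96 - 222.168.183.127) does not contain 222.168.183.79
  222.168.55.64/27 (222.168.55.64 - 222.168.55.95) does not contain 222.168.183.79
  218.168.183.0/24 (218.168.183.0 - 218.168.183.255) does not contain 222.168.183.79
  222.168.188.0/22 (222.168.188.0 - 222.168.191.255) does not contain 222.168.183.79
  222.168.160.0/21 (222.168.160.0 - 222.168.167.255) does not contain 222.168.183.79
  222.168.240.0/20 (222.168.240.0 - 222.168.255.255) does not contain 222.168.183.79
Longest matching prefix is /19 -> next hop 55.216.70.95.

55.216.70.95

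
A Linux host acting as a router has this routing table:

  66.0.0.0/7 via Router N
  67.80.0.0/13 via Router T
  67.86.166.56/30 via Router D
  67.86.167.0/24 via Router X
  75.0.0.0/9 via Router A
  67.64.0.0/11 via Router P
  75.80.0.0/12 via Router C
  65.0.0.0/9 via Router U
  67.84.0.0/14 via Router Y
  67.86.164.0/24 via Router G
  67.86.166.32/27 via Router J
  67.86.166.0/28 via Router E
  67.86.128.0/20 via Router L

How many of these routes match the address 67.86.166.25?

4

Prefixes containing 67.86.166.25:
  66.0.0.0/7 (66.0.0.0 - 67.255.255.255)
  67.64.0.0/11 (67.64.0.0 - 67.95.255.255)
  67.80.0.0/13 (67.80.0.0 - 67.87.255.255)
  67.84.0.0/14 (67.84.0.0 - 67.87.255.255)
Total matching entries: 4.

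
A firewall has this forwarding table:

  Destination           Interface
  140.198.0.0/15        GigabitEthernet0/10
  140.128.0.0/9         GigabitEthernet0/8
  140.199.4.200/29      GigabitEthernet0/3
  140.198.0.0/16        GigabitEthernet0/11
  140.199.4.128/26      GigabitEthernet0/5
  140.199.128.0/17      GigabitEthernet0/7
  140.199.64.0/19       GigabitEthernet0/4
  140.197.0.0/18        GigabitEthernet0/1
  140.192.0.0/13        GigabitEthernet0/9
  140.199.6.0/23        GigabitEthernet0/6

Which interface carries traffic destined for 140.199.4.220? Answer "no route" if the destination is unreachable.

GigabitEthernet0/10

Routes whose prefix contains 140.199.4.220:
  140.128.0.0/9 (140.128.0.0 - 140.255.255.255) -> GigabitEthernet0/8
  140.192.0.0/13 (140.192.0.0 - 140.199.255.255) -> GigabitEthernet0/9
  140.198.0.0/15 (140.198.0.0 - 140.199.255.255) -> GigabitEthernet0/10
More-specific entries that do NOT match:
  140.199.4.200/29 (140.199.4.200 - 140.199.4.207) does not contain 140.199.4.220
  140.199.4.128/26 (140.199.4.128 - 140.199.4.191) does not contain 140.199.4.220
  140.199.6.0/23 (140.199.6.0 - 140.199.7.255) does not contain 140.199.4.220
  140.199.64.0/19 (140.199.64.0 - 140.199.95.255) does not contain 140.199.4.220
  140.197.0.0/18 (140.197.0.0 - 140.197.63.255) does not contain 140.199.4.220
  140.199.128.0/17 (140.199.128.0 - 140.199.255.255) does not contain 140.199.4.220
  140.198.0.0/16 (140.198.0.0 - 140.198.255.255) does not contain 140.199.4.220
Longest matching prefix is /15 -> interface GigabitEthernet0/10.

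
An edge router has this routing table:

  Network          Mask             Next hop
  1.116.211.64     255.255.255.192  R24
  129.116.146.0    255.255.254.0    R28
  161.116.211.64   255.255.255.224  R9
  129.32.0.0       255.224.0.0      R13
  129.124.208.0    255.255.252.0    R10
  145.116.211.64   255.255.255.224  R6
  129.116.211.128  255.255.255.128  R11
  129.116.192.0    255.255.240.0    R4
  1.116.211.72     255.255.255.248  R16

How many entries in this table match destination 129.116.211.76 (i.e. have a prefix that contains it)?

No listed prefix contains 129.116.211.76.
Total matching entries: 0.

0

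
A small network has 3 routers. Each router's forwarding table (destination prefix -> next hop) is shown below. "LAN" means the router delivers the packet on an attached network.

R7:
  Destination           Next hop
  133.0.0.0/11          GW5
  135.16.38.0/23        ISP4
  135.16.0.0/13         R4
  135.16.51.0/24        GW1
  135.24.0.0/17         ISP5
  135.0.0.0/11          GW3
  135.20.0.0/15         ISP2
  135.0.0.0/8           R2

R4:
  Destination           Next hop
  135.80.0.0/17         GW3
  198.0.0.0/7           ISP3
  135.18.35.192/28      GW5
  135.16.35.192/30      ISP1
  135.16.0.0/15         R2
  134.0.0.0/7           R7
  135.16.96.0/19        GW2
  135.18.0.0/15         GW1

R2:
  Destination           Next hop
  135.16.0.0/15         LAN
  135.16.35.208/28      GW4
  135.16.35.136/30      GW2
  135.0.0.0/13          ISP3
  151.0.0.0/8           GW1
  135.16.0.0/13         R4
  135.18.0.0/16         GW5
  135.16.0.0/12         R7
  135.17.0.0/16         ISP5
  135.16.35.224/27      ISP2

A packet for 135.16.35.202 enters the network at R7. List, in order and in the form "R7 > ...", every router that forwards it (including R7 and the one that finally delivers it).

R7 > R4 > R2

At R7: longest match for 135.16.35.202 is 135.16.0.0/13 -> R4
At R4: longest match for 135.16.35.202 is 135.16.0.0/15 -> R2
At R2: longest match for 135.16.35.202 is 135.16.0.0/15 -> LAN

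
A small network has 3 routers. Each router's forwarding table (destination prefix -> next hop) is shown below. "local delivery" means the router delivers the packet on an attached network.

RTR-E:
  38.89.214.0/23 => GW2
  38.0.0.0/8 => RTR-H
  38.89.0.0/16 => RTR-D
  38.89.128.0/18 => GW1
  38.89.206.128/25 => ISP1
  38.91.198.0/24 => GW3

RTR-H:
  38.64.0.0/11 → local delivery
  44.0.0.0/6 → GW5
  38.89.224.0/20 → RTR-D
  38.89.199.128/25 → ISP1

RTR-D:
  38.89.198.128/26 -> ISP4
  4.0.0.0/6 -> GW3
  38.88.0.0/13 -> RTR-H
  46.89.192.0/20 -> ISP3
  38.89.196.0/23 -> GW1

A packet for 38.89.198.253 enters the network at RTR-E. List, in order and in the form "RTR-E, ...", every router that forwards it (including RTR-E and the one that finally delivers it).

RTR-E, RTR-D, RTR-H

At RTR-E: longest match for 38.89.198.253 is 38.89.0.0/16 -> RTR-D
At RTR-D: longest match for 38.89.198.253 is 38.88.0.0/13 -> RTR-H
At RTR-H: longest match for 38.89.198.253 is 38.64.0.0/11 -> local delivery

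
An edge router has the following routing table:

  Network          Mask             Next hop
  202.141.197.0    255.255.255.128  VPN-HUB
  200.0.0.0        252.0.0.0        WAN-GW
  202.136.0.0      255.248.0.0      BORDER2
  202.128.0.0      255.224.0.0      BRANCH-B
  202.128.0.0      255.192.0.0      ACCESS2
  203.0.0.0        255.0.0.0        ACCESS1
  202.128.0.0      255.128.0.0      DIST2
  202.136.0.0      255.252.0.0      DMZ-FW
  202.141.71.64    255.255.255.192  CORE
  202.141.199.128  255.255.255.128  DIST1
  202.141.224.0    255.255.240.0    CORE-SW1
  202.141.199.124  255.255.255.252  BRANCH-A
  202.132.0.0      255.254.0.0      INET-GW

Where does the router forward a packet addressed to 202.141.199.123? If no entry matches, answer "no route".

BORDER2

Routes whose prefix contains 202.141.199.123:
  200.0.0.0/6 (200.0.0.0 - 203.255.255.255) -> WAN-GW
  202.128.0.0/9 (202.128.0.0 - 202.255.255.255) -> DIST2
  202.128.0.0/10 (202.128.0.0 - 202.191.255.255) -> ACCESS2
  202.128.0.0/11 (202.128.0.0 - 202.159.255.255) -> BRANCH-B
  202.136.0.0/13 (202.136.0.0 - 202.143.255.255) -> BORDER2
More-specific entries that do NOT match:
  202.141.199.124/30 (202.141.199.124 - 202.141.199.127) does not contain 202.141.199.123
  202.141.71.64/26 (202.141.71.64 - 202.141.71.127) does not contain 202.141.199.123
  202.141.197.0/25 (202.141.197.0 - 202.141.197.127) does not contain 202.141.199.123
  202.141.199.128/25 (202.141.199.128 - 202.141.199.255) does not contain 202.141.199.123
  202.141.224.0/20 (202.141.224.0 - 202.141.239.255) does not contain 202.141.199.123
  202.132.0.0/15 (202.132.0.0 - 202.133.255.255) does not contain 202.141.199.123
  202.136.0.0/14 (202.136.0.0 - 202.139.255.255) does not contain 202.141.199.123
Longest matching prefix is /13 -> next hop BORDER2.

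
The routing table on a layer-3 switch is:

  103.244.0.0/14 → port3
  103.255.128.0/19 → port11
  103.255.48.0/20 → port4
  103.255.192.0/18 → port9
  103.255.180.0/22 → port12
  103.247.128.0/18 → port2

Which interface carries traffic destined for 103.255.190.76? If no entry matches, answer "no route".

No entry's prefix contains 103.255.190.76; there is no default route.

no route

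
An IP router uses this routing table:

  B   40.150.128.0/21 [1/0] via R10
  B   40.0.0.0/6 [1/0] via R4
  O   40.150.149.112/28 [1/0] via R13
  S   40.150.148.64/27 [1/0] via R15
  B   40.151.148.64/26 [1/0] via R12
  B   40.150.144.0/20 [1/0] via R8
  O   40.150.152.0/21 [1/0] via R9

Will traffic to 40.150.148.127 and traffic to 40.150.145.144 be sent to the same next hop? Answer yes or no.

40.150.148.127: longest match 40.150.144.0/20 -> R8
40.150.145.144: longest match 40.150.144.0/20 -> R8

yes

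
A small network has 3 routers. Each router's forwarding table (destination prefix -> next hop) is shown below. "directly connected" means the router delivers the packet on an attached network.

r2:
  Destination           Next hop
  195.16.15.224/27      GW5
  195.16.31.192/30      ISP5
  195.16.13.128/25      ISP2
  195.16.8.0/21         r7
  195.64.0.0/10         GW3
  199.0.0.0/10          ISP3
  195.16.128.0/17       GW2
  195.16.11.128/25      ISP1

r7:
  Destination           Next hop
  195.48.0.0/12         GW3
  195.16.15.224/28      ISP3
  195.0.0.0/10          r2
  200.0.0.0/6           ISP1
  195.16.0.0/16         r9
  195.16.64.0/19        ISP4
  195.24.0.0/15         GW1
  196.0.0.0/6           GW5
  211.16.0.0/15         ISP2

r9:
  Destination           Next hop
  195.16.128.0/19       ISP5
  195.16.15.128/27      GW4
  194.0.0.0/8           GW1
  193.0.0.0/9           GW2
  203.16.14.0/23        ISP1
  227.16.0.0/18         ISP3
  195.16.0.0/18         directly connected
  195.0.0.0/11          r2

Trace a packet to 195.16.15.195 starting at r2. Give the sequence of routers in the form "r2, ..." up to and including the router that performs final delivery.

r2, r7, r9

At r2: longest match for 195.16.15.195 is 195.16.8.0/21 -> r7
At r7: longest match for 195.16.15.195 is 195.16.0.0/16 -> r9
At r9: longest match for 195.16.15.195 is 195.16.0.0/18 -> directly connected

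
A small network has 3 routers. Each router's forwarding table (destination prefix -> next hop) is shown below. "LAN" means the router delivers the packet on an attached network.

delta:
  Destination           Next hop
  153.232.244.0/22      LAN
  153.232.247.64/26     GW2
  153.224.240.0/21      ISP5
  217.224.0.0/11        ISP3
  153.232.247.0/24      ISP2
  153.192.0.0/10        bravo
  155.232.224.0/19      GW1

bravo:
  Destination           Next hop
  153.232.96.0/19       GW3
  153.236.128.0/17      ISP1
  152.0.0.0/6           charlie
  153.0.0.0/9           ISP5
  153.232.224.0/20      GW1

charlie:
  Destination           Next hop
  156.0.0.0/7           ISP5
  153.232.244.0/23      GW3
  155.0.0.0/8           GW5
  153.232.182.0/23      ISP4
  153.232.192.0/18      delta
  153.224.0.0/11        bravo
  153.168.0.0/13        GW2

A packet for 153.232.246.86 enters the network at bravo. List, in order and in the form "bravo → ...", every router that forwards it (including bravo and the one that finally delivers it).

bravo → charlie → delta

At bravo: longest match for 153.232.246.86 is 152.0.0.0/6 -> charlie
At charlie: longest match for 153.232.246.86 is 153.232.192.0/18 -> delta
At delta: longest match for 153.232.246.86 is 153.232.244.0/22 -> LAN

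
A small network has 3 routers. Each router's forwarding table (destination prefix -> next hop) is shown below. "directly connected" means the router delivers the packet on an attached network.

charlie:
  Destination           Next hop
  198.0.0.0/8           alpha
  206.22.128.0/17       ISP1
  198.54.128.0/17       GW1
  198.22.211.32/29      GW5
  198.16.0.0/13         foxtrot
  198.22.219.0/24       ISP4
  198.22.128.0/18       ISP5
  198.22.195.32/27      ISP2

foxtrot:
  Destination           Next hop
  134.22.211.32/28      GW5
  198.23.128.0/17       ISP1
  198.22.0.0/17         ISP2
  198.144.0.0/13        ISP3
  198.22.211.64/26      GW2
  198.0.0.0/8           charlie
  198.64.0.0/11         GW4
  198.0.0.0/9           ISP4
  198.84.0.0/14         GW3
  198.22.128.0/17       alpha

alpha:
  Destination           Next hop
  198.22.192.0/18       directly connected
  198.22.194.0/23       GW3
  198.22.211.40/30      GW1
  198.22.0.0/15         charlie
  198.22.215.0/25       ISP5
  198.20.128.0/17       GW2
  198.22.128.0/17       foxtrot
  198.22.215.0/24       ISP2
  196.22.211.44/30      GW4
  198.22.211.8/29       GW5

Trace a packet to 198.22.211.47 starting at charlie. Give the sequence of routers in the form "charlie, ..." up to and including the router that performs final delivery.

At charlie: longest match for 198.22.211.47 is 198.16.0.0/13 -> foxtrot
At foxtrot: longest match for 198.22.211.47 is 198.22.128.0/17 -> alpha
At alpha: longest match for 198.22.211.47 is 198.22.192.0/18 -> directly connected

charlie, foxtrot, alpha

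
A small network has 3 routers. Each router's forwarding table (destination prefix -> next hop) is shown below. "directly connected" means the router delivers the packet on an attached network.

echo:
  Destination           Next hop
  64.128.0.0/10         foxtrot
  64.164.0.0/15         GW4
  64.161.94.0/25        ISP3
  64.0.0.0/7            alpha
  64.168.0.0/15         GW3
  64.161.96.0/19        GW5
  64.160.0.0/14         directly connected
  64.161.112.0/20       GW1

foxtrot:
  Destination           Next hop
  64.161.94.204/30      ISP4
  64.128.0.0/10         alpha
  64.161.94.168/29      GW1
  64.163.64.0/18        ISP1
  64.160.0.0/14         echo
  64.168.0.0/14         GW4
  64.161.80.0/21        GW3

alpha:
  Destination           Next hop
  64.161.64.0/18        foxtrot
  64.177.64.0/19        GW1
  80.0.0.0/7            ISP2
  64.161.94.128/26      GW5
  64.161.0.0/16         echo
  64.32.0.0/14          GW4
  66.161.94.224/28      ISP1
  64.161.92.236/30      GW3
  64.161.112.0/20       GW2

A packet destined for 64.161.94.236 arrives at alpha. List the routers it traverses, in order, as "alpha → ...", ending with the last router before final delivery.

At alpha: longest match for 64.161.94.236 is 64.161.64.0/18 -> foxtrot
At foxtrot: longest match for 64.161.94.236 is 64.160.0.0/14 -> echo
At echo: longest match for 64.161.94.236 is 64.160.0.0/14 -> directly connected

alpha → foxtrot → echo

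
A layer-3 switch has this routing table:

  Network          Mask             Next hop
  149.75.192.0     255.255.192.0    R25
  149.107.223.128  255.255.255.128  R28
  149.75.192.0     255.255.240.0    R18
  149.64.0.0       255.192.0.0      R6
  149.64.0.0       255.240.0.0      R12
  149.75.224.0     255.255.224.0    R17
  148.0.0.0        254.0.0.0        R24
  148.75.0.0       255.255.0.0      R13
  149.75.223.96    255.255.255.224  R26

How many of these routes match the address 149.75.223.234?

Prefixes containing 149.75.223.234:
  148.0.0.0/7 (148.0.0.0 - 149.255.255.255)
  149.64.0.0/10 (149.64.0.0 - 149.127.255.255)
  149.64.0.0/12 (149.64.0.0 - 149.79.255.255)
  149.75.192.0/18 (149.75.192.0 - 149.75.255.255)
Total matching entries: 4.

4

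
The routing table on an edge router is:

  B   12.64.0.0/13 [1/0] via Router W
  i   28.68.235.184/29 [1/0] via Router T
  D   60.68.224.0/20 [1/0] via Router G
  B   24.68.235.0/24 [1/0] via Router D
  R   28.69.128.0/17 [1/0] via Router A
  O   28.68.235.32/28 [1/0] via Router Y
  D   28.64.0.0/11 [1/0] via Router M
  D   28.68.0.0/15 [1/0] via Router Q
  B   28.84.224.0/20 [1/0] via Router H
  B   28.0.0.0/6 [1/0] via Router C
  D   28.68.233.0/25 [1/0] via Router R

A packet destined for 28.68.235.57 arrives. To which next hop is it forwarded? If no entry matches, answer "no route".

Routes whose prefix contains 28.68.235.57:
  28.0.0.0/6 (28.0.0.0 - 31.255.255.255) -> Router C
  28.64.0.0/11 (28.64.0.0 - 28.95.255.255) -> Router M
  28.68.0.0/15 (28.68.0.0 - 28.69.255.255) -> Router Q
More-specific entries that do NOT match:
  28.68.235.184/29 (28.68.235.184 - 28.68.235.191) does not contain 28.68.235.57
  28.68.235.32/28 (28.68.235.32 - 28.68.235.47) does not contain 28.68.235.57
  28.68.233.0/25 (28.68.233.0 - 28.68.233.127) does not contain 28.68.235.57
  24.68.235.0/24 (24.68.235.0 - 24.68.235.255) does not contain 28.68.235.57
  60.68.224.0/20 (60.68.224.0 - 60.68.239.255) does not contain 28.68.235.57
  28.84.224.0/20 (28.84.224.0 - 28.84.239.255) does not contain 28.68.235.57
  28.69.128.0/17 (28.69.128.0 - 28.69.255.255) does not contain 28.68.235.57
Longest matching prefix is /15 -> next hop Router Q.

Router Q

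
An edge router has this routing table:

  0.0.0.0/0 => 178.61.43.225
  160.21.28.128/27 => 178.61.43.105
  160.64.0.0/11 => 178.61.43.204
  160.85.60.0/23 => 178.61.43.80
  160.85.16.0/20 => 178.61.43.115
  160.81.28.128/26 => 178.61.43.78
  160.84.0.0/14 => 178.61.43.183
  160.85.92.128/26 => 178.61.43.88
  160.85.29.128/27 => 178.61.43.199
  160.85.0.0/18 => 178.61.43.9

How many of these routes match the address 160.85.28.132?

5

Prefixes containing 160.85.28.132:
  0.0.0.0/0 (default, matches everything)
  160.64.0.0/11 (160.64.0.0 - 160.95.255.255)
  160.84.0.0/14 (160.84.0.0 - 160.87.255.255)
  160.85.0.0/18 (160.85.0.0 - 160.85.63.255)
  160.85.16.0/20 (160.85.16.0 - 160.85.31.255)
Total matching entries: 5.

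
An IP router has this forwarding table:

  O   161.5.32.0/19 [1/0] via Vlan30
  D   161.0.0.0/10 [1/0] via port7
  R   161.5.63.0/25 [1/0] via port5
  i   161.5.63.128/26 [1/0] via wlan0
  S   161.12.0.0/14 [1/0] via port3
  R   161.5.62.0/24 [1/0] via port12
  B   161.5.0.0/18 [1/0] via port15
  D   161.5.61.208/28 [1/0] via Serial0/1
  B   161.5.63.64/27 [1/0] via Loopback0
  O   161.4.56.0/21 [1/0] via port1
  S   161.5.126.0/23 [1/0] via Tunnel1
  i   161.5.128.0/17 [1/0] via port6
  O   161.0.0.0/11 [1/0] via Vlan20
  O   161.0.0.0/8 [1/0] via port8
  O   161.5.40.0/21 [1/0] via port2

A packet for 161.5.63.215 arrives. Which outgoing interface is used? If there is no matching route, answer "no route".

Routes whose prefix contains 161.5.63.215:
  161.0.0.0/8 (161.0.0.0 - 161.255.255.255) -> port8
  161.0.0.0/10 (161.0.0.0 - 161.63.255.255) -> port7
  161.0.0.0/11 (161.0.0.0 - 161.31.255.255) -> Vlan20
  161.5.0.0/18 (161.5.0.0 - 161.5.63.255) -> port15
  161.5.32.0/19 (161.5.32.0 - 161.5.63.255) -> Vlan30
More-specific entries that do NOT match:
  161.5.61.208/28 (161.5.61.208 - 161.5.61.223) does not contain 161.5.63.215
  161.5.63.64/27 (161.5.63.64 - 161.5.63.95) does not contain 161.5.63.215
  161.5.63.128/26 (161.5.63.128 - 161.5.63.191) does not contain 161.5.63.215
  161.5.63.0/25 (161.5.63.0 - 161.5.63.127) does not contain 161.5.63.215
  161.5.62.0/24 (161.5.62.0 - 161.5.62.255) does not contain 161.5.63.215
  161.5.126.0/23 (161.5.126.0 - 161.5.127.255) does not contain 161.5.63.215
  161.4.56.0/21 (161.4.56.0 - 161.4.63.255) does not contain 161.5.63.215
  161.5.40.0/21 (161.5.40.0 - 161.5.47.255) does not contain 161.5.63.215
Longest matching prefix is /19 -> interface Vlan30.

Vlan30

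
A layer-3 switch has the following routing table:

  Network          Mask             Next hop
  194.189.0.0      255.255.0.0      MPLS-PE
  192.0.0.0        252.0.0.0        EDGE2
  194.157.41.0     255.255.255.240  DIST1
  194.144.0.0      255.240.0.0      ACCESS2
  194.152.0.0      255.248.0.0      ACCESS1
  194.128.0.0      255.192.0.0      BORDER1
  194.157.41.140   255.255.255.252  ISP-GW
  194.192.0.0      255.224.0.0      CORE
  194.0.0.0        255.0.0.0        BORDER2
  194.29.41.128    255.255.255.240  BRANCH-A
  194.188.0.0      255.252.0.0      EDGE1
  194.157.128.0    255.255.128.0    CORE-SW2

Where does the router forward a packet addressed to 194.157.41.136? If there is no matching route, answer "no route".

ACCESS1

Routes whose prefix contains 194.157.41.136:
  192.0.0.0/6 (192.0.0.0 - 195.255.255.255) -> EDGE2
  194.0.0.0/8 (194.0.0.0 - 194.255.255.255) -> BORDER2
  194.128.0.0/10 (194.128.0.0 - 194.191.255.255) -> BORDER1
  194.144.0.0/12 (194.144.0.0 - 194.159.255.255) -> ACCESS2
  194.152.0.0/13 (194.152.0.0 - 194.159.255.255) -> ACCESS1
More-specific entries that do NOT match:
  194.157.41.140/30 (194.157.41.140 - 194.157.41.143) does not contain 194.157.41.136
  194.157.41.0/28 (194.157.41.0 - 194.157.41.15) does not contain 194.157.41.136
  194.29.41.128/28 (194.29.41.128 - 194.29.41.143) does not contain 194.157.41.136
  194.157.128.0/17 (194.157.128.0 - 194.157.255.255) does not contain 194.157.41.136
  194.189.0.0/16 (194.189.0.0 - 194.189.255.255) does not contain 194.157.41.136
  194.188.0.0/14 (194.188.0.0 - 194.191.255.255) does not contain 194.157.41.136
Longest matching prefix is /13 -> next hop ACCESS1.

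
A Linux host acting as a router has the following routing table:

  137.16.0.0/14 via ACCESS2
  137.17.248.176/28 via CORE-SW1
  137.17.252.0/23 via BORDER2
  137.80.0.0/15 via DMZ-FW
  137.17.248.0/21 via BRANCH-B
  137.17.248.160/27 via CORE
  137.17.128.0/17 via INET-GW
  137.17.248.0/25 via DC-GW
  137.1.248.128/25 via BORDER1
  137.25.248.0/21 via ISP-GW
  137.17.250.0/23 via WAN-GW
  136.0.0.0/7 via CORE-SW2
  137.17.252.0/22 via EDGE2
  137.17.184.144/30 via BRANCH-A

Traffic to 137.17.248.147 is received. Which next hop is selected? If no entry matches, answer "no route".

Routes whose prefix contains 137.17.248.147:
  136.0.0.0/7 (136.0.0.0 - 137.255.255.255) -> CORE-SW2
  137.16.0.0/14 (137.16.0.0 - 137.19.255.255) -> ACCESS2
  137.17.128.0/17 (137.17.128.0 - 137.17.255.255) -> INET-GW
  137.17.248.0/21 (137.17.248.0 - 137.17.255.255) -> BRANCH-B
More-specific entries that do NOT match:
  137.17.184.144/30 (137.17.184.144 - 137.17.184.147) does not contain 137.17.248.147
  137.17.248.176/28 (137.17.248.176 - 137.17.248.191) does not contain 137.17.248.147
  137.17.248.160/27 (137.17.248.160 - 137.17.248.191) does not contain 137.17.248.147
  137.17.248.0/25 (137.17.248.0 - 137.17.248.127) does not contain 137.17.248.147
  137.1.248.128/25 (137.1.248.128 - 137.1.248.255) does not contain 137.17.248.147
  137.17.252.0/23 (137.17.252.0 - 137.17.253.255) does not contain 137.17.248.147
  137.17.250.0/23 (137.17.250.0 - 137.17.251.255) does not contain 137.17.248.147
  137.17.252.0/22 (137.17.252.0 - 137.17.255.255) does not contain 137.17.248.147
Longest matching prefix is /21 -> next hop BRANCH-B.

BRANCH-B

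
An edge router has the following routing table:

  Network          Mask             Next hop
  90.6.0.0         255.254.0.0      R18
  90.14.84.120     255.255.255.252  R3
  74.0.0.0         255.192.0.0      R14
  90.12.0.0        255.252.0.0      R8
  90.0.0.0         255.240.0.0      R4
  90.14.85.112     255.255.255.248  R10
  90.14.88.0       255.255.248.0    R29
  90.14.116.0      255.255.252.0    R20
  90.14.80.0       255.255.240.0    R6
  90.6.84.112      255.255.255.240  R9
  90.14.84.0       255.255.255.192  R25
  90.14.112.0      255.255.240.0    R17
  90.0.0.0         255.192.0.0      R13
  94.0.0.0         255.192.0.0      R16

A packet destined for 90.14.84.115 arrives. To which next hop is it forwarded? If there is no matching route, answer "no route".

Routes whose prefix contains 90.14.84.115:
  90.0.0.0/10 (90.0.0.0 - 90.63.255.255) -> R13
  90.0.0.0/12 (90.0.0.0 - 90.15.255.255) -> R4
  90.12.0.0/14 (90.12.0.0 - 90.15.255.255) -> R8
  90.14.80.0/20 (90.14.80.0 - 90.14.95.255) -> R6
More-specific entries that do NOT match:
  90.14.84.120/30 (90.14.84.120 - 90.14.84.123) does not contain 90.14.84.115
  90.14.85.112/29 (90.14.85.112 - 90.14.85.119) does not contain 90.14.84.115
  90.6.84.112/28 (90.6.84.112 - 90.6.84.127) does not contain 90.14.84.115
  90.14.84.0/26 (90.14.84.0 - 90.14.84.63) does not contain 90.14.84.115
  90.14.116.0/22 (90.14.116.0 - 90.14.119.255) does not contain 90.14.84.115
  90.14.88.0/21 (90.14.88.0 - 90.14.95.255) does not contain 90.14.84.115
Longest matching prefix is /20 -> next hop R6.

R6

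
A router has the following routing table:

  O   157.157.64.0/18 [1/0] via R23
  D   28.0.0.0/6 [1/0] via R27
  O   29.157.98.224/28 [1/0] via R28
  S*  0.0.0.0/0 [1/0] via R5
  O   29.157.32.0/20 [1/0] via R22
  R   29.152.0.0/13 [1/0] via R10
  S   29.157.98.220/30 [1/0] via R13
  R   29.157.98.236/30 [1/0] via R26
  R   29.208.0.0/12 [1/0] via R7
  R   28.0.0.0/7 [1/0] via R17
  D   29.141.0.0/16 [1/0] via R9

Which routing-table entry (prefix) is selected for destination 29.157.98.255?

Entries matching 29.157.98.255:
  0.0.0.0/0 (default, matches everything)
  28.0.0.0/6 (28.0.0.0 - 31.255.255.255)
  28.0.0.0/7 (28.0.0.0 - 29.255.255.255)
  29.152.0.0/13 (29.152.0.0 - 29.159.255.255)
Most specific is 29.152.0.0/13.

29.152.0.0/13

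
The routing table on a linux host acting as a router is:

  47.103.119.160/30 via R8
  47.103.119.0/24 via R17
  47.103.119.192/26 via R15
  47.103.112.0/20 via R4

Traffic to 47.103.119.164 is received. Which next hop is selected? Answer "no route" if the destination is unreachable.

Routes whose prefix contains 47.103.119.164:
  47.103.112.0/20 (47.103.112.0 - 47.103.127.255) -> R4
  47.103.119.0/24 (47.103.119.0 - 47.103.119.255) -> R17
More-specific entries that do NOT match:
  47.103.119.160/30 (47.103.119.160 - 47.103.119.163) does not contain 47.103.119.164
  47.103.119.192/26 (47.103.119.192 - 47.103.119.255) does not contain 47.103.119.164
Longest matching prefix is /24 -> next hop R17.

R17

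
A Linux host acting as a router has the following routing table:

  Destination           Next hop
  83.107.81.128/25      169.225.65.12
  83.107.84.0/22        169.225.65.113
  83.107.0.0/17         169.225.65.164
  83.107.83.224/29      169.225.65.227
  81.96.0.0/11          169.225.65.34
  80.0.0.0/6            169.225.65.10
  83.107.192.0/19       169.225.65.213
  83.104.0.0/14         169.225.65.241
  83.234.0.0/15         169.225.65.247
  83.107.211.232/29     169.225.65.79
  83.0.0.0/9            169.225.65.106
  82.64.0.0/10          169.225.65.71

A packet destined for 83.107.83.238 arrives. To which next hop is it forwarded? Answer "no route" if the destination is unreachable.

169.225.65.164

Routes whose prefix contains 83.107.83.238:
  80.0.0.0/6 (80.0.0.0 - 83.255.255.255) -> 169.225.65.10
  83.0.0.0/9 (83.0.0.0 - 83.127.255.255) -> 169.225.65.106
  83.104.0.0/14 (83.104.0.0 - 83.107.255.255) -> 169.225.65.241
  83.107.0.0/17 (83.107.0.0 - 83.107.127.255) -> 169.225.65.164
More-specific entries that do NOT match:
  83.107.83.224/29 (83.107.83.224 - 83.107.83.231) does not contain 83.107.83.238
  83.107.211.232/29 (83.107.211.232 - 83.107.211.239) does not contain 83.107.83.238
  83.107.81.128/25 (83.107.81.128 - 83.107.81.255) does not contain 83.107.83.238
  83.107.84.0/22 (83.107.84.0 - 83.107.87.255) does not contain 83.107.83.238
  83.107.192.0/19 (83.107.192.0 - 83.107.223.255) does not contain 83.107.83.238
Longest matching prefix is /17 -> next hop 169.225.65.164.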